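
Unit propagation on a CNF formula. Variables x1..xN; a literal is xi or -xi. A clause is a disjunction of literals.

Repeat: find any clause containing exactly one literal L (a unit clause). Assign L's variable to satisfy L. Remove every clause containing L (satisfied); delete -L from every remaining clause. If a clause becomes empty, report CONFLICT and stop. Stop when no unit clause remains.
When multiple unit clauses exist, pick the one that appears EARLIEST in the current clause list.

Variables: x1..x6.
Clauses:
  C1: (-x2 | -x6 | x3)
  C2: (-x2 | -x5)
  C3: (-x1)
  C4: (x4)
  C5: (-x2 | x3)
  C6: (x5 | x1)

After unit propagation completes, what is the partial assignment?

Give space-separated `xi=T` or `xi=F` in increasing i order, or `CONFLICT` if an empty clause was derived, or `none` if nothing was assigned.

Answer: x1=F x2=F x4=T x5=T

Derivation:
unit clause [-1] forces x1=F; simplify:
  drop 1 from [5, 1] -> [5]
  satisfied 1 clause(s); 5 remain; assigned so far: [1]
unit clause [4] forces x4=T; simplify:
  satisfied 1 clause(s); 4 remain; assigned so far: [1, 4]
unit clause [5] forces x5=T; simplify:
  drop -5 from [-2, -5] -> [-2]
  satisfied 1 clause(s); 3 remain; assigned so far: [1, 4, 5]
unit clause [-2] forces x2=F; simplify:
  satisfied 3 clause(s); 0 remain; assigned so far: [1, 2, 4, 5]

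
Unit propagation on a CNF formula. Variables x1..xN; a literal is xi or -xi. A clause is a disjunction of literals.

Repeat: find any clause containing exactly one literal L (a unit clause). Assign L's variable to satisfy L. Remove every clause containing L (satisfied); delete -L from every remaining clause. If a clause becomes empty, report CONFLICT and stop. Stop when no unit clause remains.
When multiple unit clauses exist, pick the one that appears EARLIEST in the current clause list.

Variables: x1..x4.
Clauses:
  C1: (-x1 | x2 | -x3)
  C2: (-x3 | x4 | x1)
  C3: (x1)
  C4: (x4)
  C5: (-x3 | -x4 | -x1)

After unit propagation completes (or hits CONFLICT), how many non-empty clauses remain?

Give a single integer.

Answer: 0

Derivation:
unit clause [1] forces x1=T; simplify:
  drop -1 from [-1, 2, -3] -> [2, -3]
  drop -1 from [-3, -4, -1] -> [-3, -4]
  satisfied 2 clause(s); 3 remain; assigned so far: [1]
unit clause [4] forces x4=T; simplify:
  drop -4 from [-3, -4] -> [-3]
  satisfied 1 clause(s); 2 remain; assigned so far: [1, 4]
unit clause [-3] forces x3=F; simplify:
  satisfied 2 clause(s); 0 remain; assigned so far: [1, 3, 4]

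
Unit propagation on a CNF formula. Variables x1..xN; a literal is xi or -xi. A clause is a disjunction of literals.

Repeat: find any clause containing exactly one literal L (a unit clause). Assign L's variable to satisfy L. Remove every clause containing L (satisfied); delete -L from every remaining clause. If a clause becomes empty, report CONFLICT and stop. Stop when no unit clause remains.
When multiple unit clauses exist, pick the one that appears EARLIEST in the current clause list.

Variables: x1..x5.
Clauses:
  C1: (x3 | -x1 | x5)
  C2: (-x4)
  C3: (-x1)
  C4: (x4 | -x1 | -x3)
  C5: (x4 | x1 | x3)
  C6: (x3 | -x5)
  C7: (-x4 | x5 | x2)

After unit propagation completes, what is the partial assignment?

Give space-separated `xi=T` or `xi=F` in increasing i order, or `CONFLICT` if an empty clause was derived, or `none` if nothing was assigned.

unit clause [-4] forces x4=F; simplify:
  drop 4 from [4, -1, -3] -> [-1, -3]
  drop 4 from [4, 1, 3] -> [1, 3]
  satisfied 2 clause(s); 5 remain; assigned so far: [4]
unit clause [-1] forces x1=F; simplify:
  drop 1 from [1, 3] -> [3]
  satisfied 3 clause(s); 2 remain; assigned so far: [1, 4]
unit clause [3] forces x3=T; simplify:
  satisfied 2 clause(s); 0 remain; assigned so far: [1, 3, 4]

Answer: x1=F x3=T x4=F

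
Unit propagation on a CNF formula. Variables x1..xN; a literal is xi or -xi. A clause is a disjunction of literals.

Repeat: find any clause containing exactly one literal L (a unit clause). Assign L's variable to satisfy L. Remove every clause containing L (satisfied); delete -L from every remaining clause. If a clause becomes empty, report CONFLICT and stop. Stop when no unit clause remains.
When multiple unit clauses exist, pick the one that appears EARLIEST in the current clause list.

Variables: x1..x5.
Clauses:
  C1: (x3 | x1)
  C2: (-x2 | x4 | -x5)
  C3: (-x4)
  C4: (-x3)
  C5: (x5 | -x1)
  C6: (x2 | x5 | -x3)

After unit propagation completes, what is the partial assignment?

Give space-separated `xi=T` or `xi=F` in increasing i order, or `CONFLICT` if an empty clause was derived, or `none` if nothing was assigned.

unit clause [-4] forces x4=F; simplify:
  drop 4 from [-2, 4, -5] -> [-2, -5]
  satisfied 1 clause(s); 5 remain; assigned so far: [4]
unit clause [-3] forces x3=F; simplify:
  drop 3 from [3, 1] -> [1]
  satisfied 2 clause(s); 3 remain; assigned so far: [3, 4]
unit clause [1] forces x1=T; simplify:
  drop -1 from [5, -1] -> [5]
  satisfied 1 clause(s); 2 remain; assigned so far: [1, 3, 4]
unit clause [5] forces x5=T; simplify:
  drop -5 from [-2, -5] -> [-2]
  satisfied 1 clause(s); 1 remain; assigned so far: [1, 3, 4, 5]
unit clause [-2] forces x2=F; simplify:
  satisfied 1 clause(s); 0 remain; assigned so far: [1, 2, 3, 4, 5]

Answer: x1=T x2=F x3=F x4=F x5=T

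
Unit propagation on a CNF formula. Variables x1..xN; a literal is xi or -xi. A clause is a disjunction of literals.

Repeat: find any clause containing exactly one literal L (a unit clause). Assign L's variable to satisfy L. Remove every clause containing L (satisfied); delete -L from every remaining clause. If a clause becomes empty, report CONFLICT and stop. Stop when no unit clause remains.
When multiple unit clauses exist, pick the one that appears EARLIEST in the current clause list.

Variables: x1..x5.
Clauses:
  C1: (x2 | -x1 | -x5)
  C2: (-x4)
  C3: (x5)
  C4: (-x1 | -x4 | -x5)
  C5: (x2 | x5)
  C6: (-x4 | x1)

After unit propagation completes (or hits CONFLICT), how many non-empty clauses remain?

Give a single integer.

unit clause [-4] forces x4=F; simplify:
  satisfied 3 clause(s); 3 remain; assigned so far: [4]
unit clause [5] forces x5=T; simplify:
  drop -5 from [2, -1, -5] -> [2, -1]
  satisfied 2 clause(s); 1 remain; assigned so far: [4, 5]

Answer: 1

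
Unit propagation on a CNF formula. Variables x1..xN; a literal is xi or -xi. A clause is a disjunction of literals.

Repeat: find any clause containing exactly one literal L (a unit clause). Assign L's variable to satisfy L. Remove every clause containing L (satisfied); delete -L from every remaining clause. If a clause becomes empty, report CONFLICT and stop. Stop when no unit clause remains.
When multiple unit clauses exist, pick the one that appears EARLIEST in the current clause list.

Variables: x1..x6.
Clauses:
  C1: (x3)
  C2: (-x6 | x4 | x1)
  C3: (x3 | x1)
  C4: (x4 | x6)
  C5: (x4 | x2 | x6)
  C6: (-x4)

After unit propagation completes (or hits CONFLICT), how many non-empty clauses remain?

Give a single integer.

unit clause [3] forces x3=T; simplify:
  satisfied 2 clause(s); 4 remain; assigned so far: [3]
unit clause [-4] forces x4=F; simplify:
  drop 4 from [-6, 4, 1] -> [-6, 1]
  drop 4 from [4, 6] -> [6]
  drop 4 from [4, 2, 6] -> [2, 6]
  satisfied 1 clause(s); 3 remain; assigned so far: [3, 4]
unit clause [6] forces x6=T; simplify:
  drop -6 from [-6, 1] -> [1]
  satisfied 2 clause(s); 1 remain; assigned so far: [3, 4, 6]
unit clause [1] forces x1=T; simplify:
  satisfied 1 clause(s); 0 remain; assigned so far: [1, 3, 4, 6]

Answer: 0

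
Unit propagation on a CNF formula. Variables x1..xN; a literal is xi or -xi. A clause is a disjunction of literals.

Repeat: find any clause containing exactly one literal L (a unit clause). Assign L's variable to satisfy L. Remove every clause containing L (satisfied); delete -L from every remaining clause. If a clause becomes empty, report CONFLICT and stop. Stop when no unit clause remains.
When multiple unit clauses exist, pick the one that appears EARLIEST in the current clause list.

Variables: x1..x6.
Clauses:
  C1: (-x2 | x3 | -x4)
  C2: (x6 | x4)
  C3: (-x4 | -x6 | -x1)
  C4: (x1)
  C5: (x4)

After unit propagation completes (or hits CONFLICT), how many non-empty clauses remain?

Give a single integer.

unit clause [1] forces x1=T; simplify:
  drop -1 from [-4, -6, -1] -> [-4, -6]
  satisfied 1 clause(s); 4 remain; assigned so far: [1]
unit clause [4] forces x4=T; simplify:
  drop -4 from [-2, 3, -4] -> [-2, 3]
  drop -4 from [-4, -6] -> [-6]
  satisfied 2 clause(s); 2 remain; assigned so far: [1, 4]
unit clause [-6] forces x6=F; simplify:
  satisfied 1 clause(s); 1 remain; assigned so far: [1, 4, 6]

Answer: 1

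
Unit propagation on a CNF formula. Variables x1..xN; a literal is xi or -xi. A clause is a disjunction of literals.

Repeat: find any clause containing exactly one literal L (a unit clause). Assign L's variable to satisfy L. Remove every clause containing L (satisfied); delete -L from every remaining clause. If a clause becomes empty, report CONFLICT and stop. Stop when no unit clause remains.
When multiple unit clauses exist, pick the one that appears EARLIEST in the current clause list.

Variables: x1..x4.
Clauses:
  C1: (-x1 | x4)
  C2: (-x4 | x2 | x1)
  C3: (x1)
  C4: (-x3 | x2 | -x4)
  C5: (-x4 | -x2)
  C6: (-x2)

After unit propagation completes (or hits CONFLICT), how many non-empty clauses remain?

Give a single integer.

Answer: 0

Derivation:
unit clause [1] forces x1=T; simplify:
  drop -1 from [-1, 4] -> [4]
  satisfied 2 clause(s); 4 remain; assigned so far: [1]
unit clause [4] forces x4=T; simplify:
  drop -4 from [-3, 2, -4] -> [-3, 2]
  drop -4 from [-4, -2] -> [-2]
  satisfied 1 clause(s); 3 remain; assigned so far: [1, 4]
unit clause [-2] forces x2=F; simplify:
  drop 2 from [-3, 2] -> [-3]
  satisfied 2 clause(s); 1 remain; assigned so far: [1, 2, 4]
unit clause [-3] forces x3=F; simplify:
  satisfied 1 clause(s); 0 remain; assigned so far: [1, 2, 3, 4]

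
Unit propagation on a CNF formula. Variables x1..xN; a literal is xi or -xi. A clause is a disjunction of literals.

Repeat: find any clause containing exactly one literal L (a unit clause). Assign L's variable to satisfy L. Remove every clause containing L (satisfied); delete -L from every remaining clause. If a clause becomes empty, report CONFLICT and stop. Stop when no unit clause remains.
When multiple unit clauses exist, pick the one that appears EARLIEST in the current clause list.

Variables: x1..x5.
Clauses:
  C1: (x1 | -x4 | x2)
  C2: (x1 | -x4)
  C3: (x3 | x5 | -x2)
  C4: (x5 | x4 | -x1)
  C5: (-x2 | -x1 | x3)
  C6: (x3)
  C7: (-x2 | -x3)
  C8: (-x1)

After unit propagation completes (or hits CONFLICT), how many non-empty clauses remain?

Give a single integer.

unit clause [3] forces x3=T; simplify:
  drop -3 from [-2, -3] -> [-2]
  satisfied 3 clause(s); 5 remain; assigned so far: [3]
unit clause [-2] forces x2=F; simplify:
  drop 2 from [1, -4, 2] -> [1, -4]
  satisfied 1 clause(s); 4 remain; assigned so far: [2, 3]
unit clause [-1] forces x1=F; simplify:
  drop 1 from [1, -4] -> [-4]
  drop 1 from [1, -4] -> [-4]
  satisfied 2 clause(s); 2 remain; assigned so far: [1, 2, 3]
unit clause [-4] forces x4=F; simplify:
  satisfied 2 clause(s); 0 remain; assigned so far: [1, 2, 3, 4]

Answer: 0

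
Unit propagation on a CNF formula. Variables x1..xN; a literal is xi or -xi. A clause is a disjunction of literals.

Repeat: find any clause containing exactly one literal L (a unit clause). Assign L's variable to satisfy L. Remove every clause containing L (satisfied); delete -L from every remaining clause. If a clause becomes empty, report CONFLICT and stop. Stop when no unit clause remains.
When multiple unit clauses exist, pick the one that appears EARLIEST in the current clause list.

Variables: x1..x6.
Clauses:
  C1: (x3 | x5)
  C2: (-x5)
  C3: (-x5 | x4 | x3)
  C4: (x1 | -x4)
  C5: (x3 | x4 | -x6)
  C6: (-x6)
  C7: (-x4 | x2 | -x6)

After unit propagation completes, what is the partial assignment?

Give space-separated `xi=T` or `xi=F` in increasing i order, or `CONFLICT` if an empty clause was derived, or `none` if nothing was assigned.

unit clause [-5] forces x5=F; simplify:
  drop 5 from [3, 5] -> [3]
  satisfied 2 clause(s); 5 remain; assigned so far: [5]
unit clause [3] forces x3=T; simplify:
  satisfied 2 clause(s); 3 remain; assigned so far: [3, 5]
unit clause [-6] forces x6=F; simplify:
  satisfied 2 clause(s); 1 remain; assigned so far: [3, 5, 6]

Answer: x3=T x5=F x6=F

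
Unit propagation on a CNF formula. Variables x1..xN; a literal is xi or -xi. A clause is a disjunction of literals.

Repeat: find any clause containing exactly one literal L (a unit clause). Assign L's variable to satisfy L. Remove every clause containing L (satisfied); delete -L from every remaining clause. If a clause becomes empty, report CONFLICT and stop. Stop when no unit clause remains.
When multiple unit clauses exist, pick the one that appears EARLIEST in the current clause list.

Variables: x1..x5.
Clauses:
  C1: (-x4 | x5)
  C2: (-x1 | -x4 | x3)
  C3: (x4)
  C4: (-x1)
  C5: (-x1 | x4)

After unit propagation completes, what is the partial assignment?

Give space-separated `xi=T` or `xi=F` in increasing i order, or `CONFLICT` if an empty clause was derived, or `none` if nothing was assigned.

Answer: x1=F x4=T x5=T

Derivation:
unit clause [4] forces x4=T; simplify:
  drop -4 from [-4, 5] -> [5]
  drop -4 from [-1, -4, 3] -> [-1, 3]
  satisfied 2 clause(s); 3 remain; assigned so far: [4]
unit clause [5] forces x5=T; simplify:
  satisfied 1 clause(s); 2 remain; assigned so far: [4, 5]
unit clause [-1] forces x1=F; simplify:
  satisfied 2 clause(s); 0 remain; assigned so far: [1, 4, 5]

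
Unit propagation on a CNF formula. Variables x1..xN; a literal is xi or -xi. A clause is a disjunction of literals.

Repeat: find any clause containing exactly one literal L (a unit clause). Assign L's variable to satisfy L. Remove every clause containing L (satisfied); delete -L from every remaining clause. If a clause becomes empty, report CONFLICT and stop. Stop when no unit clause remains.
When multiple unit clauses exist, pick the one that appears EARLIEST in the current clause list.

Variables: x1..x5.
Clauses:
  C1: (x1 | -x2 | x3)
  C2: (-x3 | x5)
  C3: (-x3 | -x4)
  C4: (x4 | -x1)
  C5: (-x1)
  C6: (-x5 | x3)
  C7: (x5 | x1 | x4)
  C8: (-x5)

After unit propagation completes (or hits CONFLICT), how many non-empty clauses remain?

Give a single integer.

unit clause [-1] forces x1=F; simplify:
  drop 1 from [1, -2, 3] -> [-2, 3]
  drop 1 from [5, 1, 4] -> [5, 4]
  satisfied 2 clause(s); 6 remain; assigned so far: [1]
unit clause [-5] forces x5=F; simplify:
  drop 5 from [-3, 5] -> [-3]
  drop 5 from [5, 4] -> [4]
  satisfied 2 clause(s); 4 remain; assigned so far: [1, 5]
unit clause [-3] forces x3=F; simplify:
  drop 3 from [-2, 3] -> [-2]
  satisfied 2 clause(s); 2 remain; assigned so far: [1, 3, 5]
unit clause [-2] forces x2=F; simplify:
  satisfied 1 clause(s); 1 remain; assigned so far: [1, 2, 3, 5]
unit clause [4] forces x4=T; simplify:
  satisfied 1 clause(s); 0 remain; assigned so far: [1, 2, 3, 4, 5]

Answer: 0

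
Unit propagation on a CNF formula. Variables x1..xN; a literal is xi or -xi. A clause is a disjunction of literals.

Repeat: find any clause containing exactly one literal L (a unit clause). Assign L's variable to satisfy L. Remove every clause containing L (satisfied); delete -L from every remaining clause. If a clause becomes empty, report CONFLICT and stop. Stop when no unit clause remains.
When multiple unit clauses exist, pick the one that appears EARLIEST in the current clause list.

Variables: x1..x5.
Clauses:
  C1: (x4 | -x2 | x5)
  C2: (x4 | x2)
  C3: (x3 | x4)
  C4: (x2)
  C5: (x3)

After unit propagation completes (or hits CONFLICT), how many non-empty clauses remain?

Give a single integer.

Answer: 1

Derivation:
unit clause [2] forces x2=T; simplify:
  drop -2 from [4, -2, 5] -> [4, 5]
  satisfied 2 clause(s); 3 remain; assigned so far: [2]
unit clause [3] forces x3=T; simplify:
  satisfied 2 clause(s); 1 remain; assigned so far: [2, 3]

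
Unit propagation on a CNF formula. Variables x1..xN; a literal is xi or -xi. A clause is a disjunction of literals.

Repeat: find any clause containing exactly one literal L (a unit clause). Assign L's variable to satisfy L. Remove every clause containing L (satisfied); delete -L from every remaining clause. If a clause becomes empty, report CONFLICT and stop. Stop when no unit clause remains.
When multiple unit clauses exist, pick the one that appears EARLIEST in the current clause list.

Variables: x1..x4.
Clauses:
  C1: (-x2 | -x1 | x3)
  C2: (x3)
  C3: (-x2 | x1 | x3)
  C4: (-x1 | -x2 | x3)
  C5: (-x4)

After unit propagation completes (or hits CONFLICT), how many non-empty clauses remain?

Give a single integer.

unit clause [3] forces x3=T; simplify:
  satisfied 4 clause(s); 1 remain; assigned so far: [3]
unit clause [-4] forces x4=F; simplify:
  satisfied 1 clause(s); 0 remain; assigned so far: [3, 4]

Answer: 0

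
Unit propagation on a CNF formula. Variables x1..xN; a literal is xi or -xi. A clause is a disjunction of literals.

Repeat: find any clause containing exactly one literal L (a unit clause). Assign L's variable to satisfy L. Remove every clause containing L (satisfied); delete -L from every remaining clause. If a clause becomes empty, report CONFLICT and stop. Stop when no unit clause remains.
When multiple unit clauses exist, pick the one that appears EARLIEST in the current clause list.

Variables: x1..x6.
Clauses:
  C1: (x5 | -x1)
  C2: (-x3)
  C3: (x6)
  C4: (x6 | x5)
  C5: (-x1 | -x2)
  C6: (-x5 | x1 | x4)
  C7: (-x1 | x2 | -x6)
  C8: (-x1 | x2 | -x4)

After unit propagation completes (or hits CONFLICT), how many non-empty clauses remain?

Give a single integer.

Answer: 5

Derivation:
unit clause [-3] forces x3=F; simplify:
  satisfied 1 clause(s); 7 remain; assigned so far: [3]
unit clause [6] forces x6=T; simplify:
  drop -6 from [-1, 2, -6] -> [-1, 2]
  satisfied 2 clause(s); 5 remain; assigned so far: [3, 6]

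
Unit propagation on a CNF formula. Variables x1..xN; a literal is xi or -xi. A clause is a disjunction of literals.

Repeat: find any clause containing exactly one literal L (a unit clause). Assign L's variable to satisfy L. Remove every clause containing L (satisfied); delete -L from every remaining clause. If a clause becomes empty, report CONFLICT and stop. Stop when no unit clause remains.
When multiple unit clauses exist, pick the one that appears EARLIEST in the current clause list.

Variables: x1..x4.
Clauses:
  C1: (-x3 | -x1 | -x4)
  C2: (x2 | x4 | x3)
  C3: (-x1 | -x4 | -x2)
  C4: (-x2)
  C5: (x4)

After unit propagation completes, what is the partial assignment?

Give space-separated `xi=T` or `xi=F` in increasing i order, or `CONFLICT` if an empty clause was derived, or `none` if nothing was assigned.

Answer: x2=F x4=T

Derivation:
unit clause [-2] forces x2=F; simplify:
  drop 2 from [2, 4, 3] -> [4, 3]
  satisfied 2 clause(s); 3 remain; assigned so far: [2]
unit clause [4] forces x4=T; simplify:
  drop -4 from [-3, -1, -4] -> [-3, -1]
  satisfied 2 clause(s); 1 remain; assigned so far: [2, 4]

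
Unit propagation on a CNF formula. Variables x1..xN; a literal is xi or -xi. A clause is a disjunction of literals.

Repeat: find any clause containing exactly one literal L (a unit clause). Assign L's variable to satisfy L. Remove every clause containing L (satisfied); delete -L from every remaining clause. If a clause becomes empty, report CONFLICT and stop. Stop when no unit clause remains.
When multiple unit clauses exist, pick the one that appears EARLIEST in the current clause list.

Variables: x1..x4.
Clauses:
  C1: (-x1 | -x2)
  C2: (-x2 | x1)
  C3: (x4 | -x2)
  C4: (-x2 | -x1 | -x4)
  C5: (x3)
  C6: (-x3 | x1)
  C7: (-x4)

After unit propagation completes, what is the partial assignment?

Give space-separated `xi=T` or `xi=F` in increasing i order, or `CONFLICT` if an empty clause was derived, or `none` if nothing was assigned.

unit clause [3] forces x3=T; simplify:
  drop -3 from [-3, 1] -> [1]
  satisfied 1 clause(s); 6 remain; assigned so far: [3]
unit clause [1] forces x1=T; simplify:
  drop -1 from [-1, -2] -> [-2]
  drop -1 from [-2, -1, -4] -> [-2, -4]
  satisfied 2 clause(s); 4 remain; assigned so far: [1, 3]
unit clause [-2] forces x2=F; simplify:
  satisfied 3 clause(s); 1 remain; assigned so far: [1, 2, 3]
unit clause [-4] forces x4=F; simplify:
  satisfied 1 clause(s); 0 remain; assigned so far: [1, 2, 3, 4]

Answer: x1=T x2=F x3=T x4=F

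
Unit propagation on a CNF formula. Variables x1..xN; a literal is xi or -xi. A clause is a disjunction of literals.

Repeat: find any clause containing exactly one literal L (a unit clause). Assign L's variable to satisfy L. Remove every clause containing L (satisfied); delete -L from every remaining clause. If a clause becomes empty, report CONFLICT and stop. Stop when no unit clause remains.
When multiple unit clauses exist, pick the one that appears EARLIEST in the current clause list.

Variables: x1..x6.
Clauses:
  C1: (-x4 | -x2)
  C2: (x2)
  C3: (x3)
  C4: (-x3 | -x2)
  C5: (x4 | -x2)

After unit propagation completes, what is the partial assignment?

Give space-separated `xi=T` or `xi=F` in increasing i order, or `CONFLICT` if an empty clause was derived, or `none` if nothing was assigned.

unit clause [2] forces x2=T; simplify:
  drop -2 from [-4, -2] -> [-4]
  drop -2 from [-3, -2] -> [-3]
  drop -2 from [4, -2] -> [4]
  satisfied 1 clause(s); 4 remain; assigned so far: [2]
unit clause [-4] forces x4=F; simplify:
  drop 4 from [4] -> [] (empty!)
  satisfied 1 clause(s); 3 remain; assigned so far: [2, 4]
CONFLICT (empty clause)

Answer: CONFLICT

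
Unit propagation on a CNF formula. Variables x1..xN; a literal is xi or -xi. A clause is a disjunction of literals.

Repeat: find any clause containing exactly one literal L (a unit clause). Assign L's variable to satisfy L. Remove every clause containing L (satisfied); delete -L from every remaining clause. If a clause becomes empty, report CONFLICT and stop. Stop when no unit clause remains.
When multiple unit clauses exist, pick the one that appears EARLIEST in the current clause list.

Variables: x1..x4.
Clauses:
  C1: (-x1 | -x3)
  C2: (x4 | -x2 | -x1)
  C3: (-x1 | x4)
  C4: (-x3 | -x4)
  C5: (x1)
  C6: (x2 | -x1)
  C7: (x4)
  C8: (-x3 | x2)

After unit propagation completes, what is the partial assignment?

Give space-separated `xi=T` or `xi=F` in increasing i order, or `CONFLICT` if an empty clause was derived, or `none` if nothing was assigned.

Answer: x1=T x2=T x3=F x4=T

Derivation:
unit clause [1] forces x1=T; simplify:
  drop -1 from [-1, -3] -> [-3]
  drop -1 from [4, -2, -1] -> [4, -2]
  drop -1 from [-1, 4] -> [4]
  drop -1 from [2, -1] -> [2]
  satisfied 1 clause(s); 7 remain; assigned so far: [1]
unit clause [-3] forces x3=F; simplify:
  satisfied 3 clause(s); 4 remain; assigned so far: [1, 3]
unit clause [4] forces x4=T; simplify:
  satisfied 3 clause(s); 1 remain; assigned so far: [1, 3, 4]
unit clause [2] forces x2=T; simplify:
  satisfied 1 clause(s); 0 remain; assigned so far: [1, 2, 3, 4]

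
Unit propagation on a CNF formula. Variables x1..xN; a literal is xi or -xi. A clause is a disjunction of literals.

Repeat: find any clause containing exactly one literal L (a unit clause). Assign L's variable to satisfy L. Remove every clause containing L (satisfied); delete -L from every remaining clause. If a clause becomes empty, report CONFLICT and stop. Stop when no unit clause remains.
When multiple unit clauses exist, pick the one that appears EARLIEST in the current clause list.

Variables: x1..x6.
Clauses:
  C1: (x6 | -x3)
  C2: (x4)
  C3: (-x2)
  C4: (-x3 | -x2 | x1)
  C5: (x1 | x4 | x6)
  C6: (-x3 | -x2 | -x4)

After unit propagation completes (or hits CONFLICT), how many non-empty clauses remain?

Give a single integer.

Answer: 1

Derivation:
unit clause [4] forces x4=T; simplify:
  drop -4 from [-3, -2, -4] -> [-3, -2]
  satisfied 2 clause(s); 4 remain; assigned so far: [4]
unit clause [-2] forces x2=F; simplify:
  satisfied 3 clause(s); 1 remain; assigned so far: [2, 4]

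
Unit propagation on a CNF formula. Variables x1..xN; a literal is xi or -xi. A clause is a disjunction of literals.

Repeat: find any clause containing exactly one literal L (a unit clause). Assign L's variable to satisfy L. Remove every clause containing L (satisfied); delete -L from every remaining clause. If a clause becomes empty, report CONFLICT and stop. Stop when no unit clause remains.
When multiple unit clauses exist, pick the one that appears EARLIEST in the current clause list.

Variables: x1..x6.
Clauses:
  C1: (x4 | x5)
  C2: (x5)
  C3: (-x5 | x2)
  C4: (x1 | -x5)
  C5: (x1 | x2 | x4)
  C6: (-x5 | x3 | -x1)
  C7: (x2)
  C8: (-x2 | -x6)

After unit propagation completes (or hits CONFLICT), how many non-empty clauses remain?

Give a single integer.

unit clause [5] forces x5=T; simplify:
  drop -5 from [-5, 2] -> [2]
  drop -5 from [1, -5] -> [1]
  drop -5 from [-5, 3, -1] -> [3, -1]
  satisfied 2 clause(s); 6 remain; assigned so far: [5]
unit clause [2] forces x2=T; simplify:
  drop -2 from [-2, -6] -> [-6]
  satisfied 3 clause(s); 3 remain; assigned so far: [2, 5]
unit clause [1] forces x1=T; simplify:
  drop -1 from [3, -1] -> [3]
  satisfied 1 clause(s); 2 remain; assigned so far: [1, 2, 5]
unit clause [3] forces x3=T; simplify:
  satisfied 1 clause(s); 1 remain; assigned so far: [1, 2, 3, 5]
unit clause [-6] forces x6=F; simplify:
  satisfied 1 clause(s); 0 remain; assigned so far: [1, 2, 3, 5, 6]

Answer: 0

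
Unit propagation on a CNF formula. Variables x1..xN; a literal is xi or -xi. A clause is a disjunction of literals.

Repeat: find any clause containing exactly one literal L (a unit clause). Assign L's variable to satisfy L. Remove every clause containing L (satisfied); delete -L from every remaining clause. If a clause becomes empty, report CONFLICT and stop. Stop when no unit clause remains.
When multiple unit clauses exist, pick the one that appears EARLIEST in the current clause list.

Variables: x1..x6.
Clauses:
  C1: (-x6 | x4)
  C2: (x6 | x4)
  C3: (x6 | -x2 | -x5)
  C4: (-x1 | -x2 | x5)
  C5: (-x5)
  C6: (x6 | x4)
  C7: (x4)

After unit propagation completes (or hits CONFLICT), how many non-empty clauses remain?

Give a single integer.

unit clause [-5] forces x5=F; simplify:
  drop 5 from [-1, -2, 5] -> [-1, -2]
  satisfied 2 clause(s); 5 remain; assigned so far: [5]
unit clause [4] forces x4=T; simplify:
  satisfied 4 clause(s); 1 remain; assigned so far: [4, 5]

Answer: 1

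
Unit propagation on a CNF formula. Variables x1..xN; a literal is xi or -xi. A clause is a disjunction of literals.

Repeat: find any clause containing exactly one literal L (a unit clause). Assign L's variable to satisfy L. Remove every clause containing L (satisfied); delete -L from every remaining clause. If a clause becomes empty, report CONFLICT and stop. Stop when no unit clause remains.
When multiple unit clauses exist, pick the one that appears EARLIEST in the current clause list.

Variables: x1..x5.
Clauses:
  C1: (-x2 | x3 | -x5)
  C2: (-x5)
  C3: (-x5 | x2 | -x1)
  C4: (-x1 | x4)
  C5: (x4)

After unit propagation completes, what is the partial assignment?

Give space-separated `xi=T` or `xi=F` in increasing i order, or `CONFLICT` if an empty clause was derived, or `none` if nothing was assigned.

Answer: x4=T x5=F

Derivation:
unit clause [-5] forces x5=F; simplify:
  satisfied 3 clause(s); 2 remain; assigned so far: [5]
unit clause [4] forces x4=T; simplify:
  satisfied 2 clause(s); 0 remain; assigned so far: [4, 5]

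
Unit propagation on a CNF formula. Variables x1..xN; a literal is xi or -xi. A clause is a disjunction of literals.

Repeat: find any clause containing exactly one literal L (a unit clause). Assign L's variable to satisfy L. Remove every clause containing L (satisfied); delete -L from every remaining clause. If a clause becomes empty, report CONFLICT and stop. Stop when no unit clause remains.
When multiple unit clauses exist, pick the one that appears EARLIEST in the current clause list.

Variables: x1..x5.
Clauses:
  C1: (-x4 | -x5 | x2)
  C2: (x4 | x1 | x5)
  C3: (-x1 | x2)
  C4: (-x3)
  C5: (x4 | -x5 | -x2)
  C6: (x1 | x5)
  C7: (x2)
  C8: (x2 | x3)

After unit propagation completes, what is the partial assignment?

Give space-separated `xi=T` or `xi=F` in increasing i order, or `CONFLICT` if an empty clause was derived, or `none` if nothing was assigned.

Answer: x2=T x3=F

Derivation:
unit clause [-3] forces x3=F; simplify:
  drop 3 from [2, 3] -> [2]
  satisfied 1 clause(s); 7 remain; assigned so far: [3]
unit clause [2] forces x2=T; simplify:
  drop -2 from [4, -5, -2] -> [4, -5]
  satisfied 4 clause(s); 3 remain; assigned so far: [2, 3]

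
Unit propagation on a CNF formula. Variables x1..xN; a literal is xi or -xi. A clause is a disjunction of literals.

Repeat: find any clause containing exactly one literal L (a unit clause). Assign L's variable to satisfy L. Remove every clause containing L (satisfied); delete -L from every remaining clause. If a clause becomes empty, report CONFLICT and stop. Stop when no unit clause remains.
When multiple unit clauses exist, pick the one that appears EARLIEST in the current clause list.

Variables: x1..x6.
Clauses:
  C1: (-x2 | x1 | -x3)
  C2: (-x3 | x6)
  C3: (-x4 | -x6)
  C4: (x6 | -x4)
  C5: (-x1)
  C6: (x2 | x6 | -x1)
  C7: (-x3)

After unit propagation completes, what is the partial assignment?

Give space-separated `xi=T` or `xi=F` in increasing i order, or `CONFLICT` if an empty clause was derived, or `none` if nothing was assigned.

unit clause [-1] forces x1=F; simplify:
  drop 1 from [-2, 1, -3] -> [-2, -3]
  satisfied 2 clause(s); 5 remain; assigned so far: [1]
unit clause [-3] forces x3=F; simplify:
  satisfied 3 clause(s); 2 remain; assigned so far: [1, 3]

Answer: x1=F x3=F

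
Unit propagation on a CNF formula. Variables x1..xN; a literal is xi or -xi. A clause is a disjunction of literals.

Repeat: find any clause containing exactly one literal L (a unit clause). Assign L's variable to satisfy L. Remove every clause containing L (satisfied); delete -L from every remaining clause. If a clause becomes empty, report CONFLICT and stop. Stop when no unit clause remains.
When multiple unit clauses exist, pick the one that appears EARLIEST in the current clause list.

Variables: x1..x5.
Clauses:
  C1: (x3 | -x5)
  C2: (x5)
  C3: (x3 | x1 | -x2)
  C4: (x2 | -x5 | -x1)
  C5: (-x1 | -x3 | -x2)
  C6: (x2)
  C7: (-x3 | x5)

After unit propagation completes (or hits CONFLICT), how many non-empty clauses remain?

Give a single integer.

Answer: 0

Derivation:
unit clause [5] forces x5=T; simplify:
  drop -5 from [3, -5] -> [3]
  drop -5 from [2, -5, -1] -> [2, -1]
  satisfied 2 clause(s); 5 remain; assigned so far: [5]
unit clause [3] forces x3=T; simplify:
  drop -3 from [-1, -3, -2] -> [-1, -2]
  satisfied 2 clause(s); 3 remain; assigned so far: [3, 5]
unit clause [2] forces x2=T; simplify:
  drop -2 from [-1, -2] -> [-1]
  satisfied 2 clause(s); 1 remain; assigned so far: [2, 3, 5]
unit clause [-1] forces x1=F; simplify:
  satisfied 1 clause(s); 0 remain; assigned so far: [1, 2, 3, 5]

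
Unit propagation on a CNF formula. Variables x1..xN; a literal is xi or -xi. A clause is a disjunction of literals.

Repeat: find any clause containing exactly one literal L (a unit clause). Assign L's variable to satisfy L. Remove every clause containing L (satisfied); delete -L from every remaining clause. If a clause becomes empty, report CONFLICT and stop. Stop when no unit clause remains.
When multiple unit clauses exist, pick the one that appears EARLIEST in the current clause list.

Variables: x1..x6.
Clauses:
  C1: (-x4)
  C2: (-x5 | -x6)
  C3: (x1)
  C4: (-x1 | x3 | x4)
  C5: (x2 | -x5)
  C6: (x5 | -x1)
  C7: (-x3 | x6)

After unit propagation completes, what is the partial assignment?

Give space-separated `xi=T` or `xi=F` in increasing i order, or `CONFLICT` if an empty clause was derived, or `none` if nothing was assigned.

unit clause [-4] forces x4=F; simplify:
  drop 4 from [-1, 3, 4] -> [-1, 3]
  satisfied 1 clause(s); 6 remain; assigned so far: [4]
unit clause [1] forces x1=T; simplify:
  drop -1 from [-1, 3] -> [3]
  drop -1 from [5, -1] -> [5]
  satisfied 1 clause(s); 5 remain; assigned so far: [1, 4]
unit clause [3] forces x3=T; simplify:
  drop -3 from [-3, 6] -> [6]
  satisfied 1 clause(s); 4 remain; assigned so far: [1, 3, 4]
unit clause [5] forces x5=T; simplify:
  drop -5 from [-5, -6] -> [-6]
  drop -5 from [2, -5] -> [2]
  satisfied 1 clause(s); 3 remain; assigned so far: [1, 3, 4, 5]
unit clause [-6] forces x6=F; simplify:
  drop 6 from [6] -> [] (empty!)
  satisfied 1 clause(s); 2 remain; assigned so far: [1, 3, 4, 5, 6]
CONFLICT (empty clause)

Answer: CONFLICT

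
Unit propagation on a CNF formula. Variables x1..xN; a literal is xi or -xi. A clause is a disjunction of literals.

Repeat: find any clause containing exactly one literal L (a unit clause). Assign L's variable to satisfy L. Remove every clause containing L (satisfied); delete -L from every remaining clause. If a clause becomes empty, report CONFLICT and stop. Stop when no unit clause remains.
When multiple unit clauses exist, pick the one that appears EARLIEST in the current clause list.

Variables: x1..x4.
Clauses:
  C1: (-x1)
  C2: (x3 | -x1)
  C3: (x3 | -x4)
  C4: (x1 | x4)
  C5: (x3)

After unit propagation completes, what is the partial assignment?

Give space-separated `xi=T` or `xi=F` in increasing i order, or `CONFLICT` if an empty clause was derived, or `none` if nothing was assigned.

Answer: x1=F x3=T x4=T

Derivation:
unit clause [-1] forces x1=F; simplify:
  drop 1 from [1, 4] -> [4]
  satisfied 2 clause(s); 3 remain; assigned so far: [1]
unit clause [4] forces x4=T; simplify:
  drop -4 from [3, -4] -> [3]
  satisfied 1 clause(s); 2 remain; assigned so far: [1, 4]
unit clause [3] forces x3=T; simplify:
  satisfied 2 clause(s); 0 remain; assigned so far: [1, 3, 4]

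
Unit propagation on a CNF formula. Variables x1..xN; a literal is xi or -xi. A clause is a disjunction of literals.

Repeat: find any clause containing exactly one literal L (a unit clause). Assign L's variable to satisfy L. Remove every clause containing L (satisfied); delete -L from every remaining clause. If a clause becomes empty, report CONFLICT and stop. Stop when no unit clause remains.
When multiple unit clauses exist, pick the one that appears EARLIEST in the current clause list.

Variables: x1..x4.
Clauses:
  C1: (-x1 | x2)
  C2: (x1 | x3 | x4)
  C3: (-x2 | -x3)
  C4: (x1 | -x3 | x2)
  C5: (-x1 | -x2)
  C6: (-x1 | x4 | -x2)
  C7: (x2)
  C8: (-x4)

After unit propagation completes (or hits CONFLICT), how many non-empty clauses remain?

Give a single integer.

Answer: 0

Derivation:
unit clause [2] forces x2=T; simplify:
  drop -2 from [-2, -3] -> [-3]
  drop -2 from [-1, -2] -> [-1]
  drop -2 from [-1, 4, -2] -> [-1, 4]
  satisfied 3 clause(s); 5 remain; assigned so far: [2]
unit clause [-3] forces x3=F; simplify:
  drop 3 from [1, 3, 4] -> [1, 4]
  satisfied 1 clause(s); 4 remain; assigned so far: [2, 3]
unit clause [-1] forces x1=F; simplify:
  drop 1 from [1, 4] -> [4]
  satisfied 2 clause(s); 2 remain; assigned so far: [1, 2, 3]
unit clause [4] forces x4=T; simplify:
  drop -4 from [-4] -> [] (empty!)
  satisfied 1 clause(s); 1 remain; assigned so far: [1, 2, 3, 4]
CONFLICT (empty clause)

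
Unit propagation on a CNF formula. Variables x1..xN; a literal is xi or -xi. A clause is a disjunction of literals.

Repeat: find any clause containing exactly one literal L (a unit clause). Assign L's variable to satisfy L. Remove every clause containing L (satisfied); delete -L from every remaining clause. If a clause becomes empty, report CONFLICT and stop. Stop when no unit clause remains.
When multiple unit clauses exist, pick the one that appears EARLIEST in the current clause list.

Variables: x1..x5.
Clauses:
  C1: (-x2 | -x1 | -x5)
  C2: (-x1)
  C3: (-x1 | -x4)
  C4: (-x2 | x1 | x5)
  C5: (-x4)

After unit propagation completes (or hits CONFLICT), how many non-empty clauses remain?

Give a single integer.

Answer: 1

Derivation:
unit clause [-1] forces x1=F; simplify:
  drop 1 from [-2, 1, 5] -> [-2, 5]
  satisfied 3 clause(s); 2 remain; assigned so far: [1]
unit clause [-4] forces x4=F; simplify:
  satisfied 1 clause(s); 1 remain; assigned so far: [1, 4]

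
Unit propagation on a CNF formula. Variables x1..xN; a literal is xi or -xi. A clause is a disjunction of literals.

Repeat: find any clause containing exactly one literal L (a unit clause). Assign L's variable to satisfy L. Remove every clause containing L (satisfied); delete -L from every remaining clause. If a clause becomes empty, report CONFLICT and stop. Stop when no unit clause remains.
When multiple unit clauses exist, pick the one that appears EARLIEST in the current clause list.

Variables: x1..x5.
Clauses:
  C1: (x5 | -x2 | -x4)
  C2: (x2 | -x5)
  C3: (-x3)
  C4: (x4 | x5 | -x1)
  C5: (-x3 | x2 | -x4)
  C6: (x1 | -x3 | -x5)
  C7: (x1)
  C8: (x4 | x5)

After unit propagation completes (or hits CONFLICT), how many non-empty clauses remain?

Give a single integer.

unit clause [-3] forces x3=F; simplify:
  satisfied 3 clause(s); 5 remain; assigned so far: [3]
unit clause [1] forces x1=T; simplify:
  drop -1 from [4, 5, -1] -> [4, 5]
  satisfied 1 clause(s); 4 remain; assigned so far: [1, 3]

Answer: 4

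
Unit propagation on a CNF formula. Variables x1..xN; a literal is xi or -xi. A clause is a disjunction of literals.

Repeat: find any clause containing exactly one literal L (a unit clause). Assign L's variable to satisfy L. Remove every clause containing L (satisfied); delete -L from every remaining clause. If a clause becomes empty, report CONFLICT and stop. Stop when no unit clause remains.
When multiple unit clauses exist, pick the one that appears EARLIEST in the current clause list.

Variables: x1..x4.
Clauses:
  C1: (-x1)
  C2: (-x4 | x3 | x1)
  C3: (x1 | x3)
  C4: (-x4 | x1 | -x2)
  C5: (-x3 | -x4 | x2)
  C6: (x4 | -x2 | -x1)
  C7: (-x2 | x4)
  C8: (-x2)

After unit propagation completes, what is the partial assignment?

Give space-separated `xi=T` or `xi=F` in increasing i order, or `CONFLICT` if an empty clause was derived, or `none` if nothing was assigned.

unit clause [-1] forces x1=F; simplify:
  drop 1 from [-4, 3, 1] -> [-4, 3]
  drop 1 from [1, 3] -> [3]
  drop 1 from [-4, 1, -2] -> [-4, -2]
  satisfied 2 clause(s); 6 remain; assigned so far: [1]
unit clause [3] forces x3=T; simplify:
  drop -3 from [-3, -4, 2] -> [-4, 2]
  satisfied 2 clause(s); 4 remain; assigned so far: [1, 3]
unit clause [-2] forces x2=F; simplify:
  drop 2 from [-4, 2] -> [-4]
  satisfied 3 clause(s); 1 remain; assigned so far: [1, 2, 3]
unit clause [-4] forces x4=F; simplify:
  satisfied 1 clause(s); 0 remain; assigned so far: [1, 2, 3, 4]

Answer: x1=F x2=F x3=T x4=F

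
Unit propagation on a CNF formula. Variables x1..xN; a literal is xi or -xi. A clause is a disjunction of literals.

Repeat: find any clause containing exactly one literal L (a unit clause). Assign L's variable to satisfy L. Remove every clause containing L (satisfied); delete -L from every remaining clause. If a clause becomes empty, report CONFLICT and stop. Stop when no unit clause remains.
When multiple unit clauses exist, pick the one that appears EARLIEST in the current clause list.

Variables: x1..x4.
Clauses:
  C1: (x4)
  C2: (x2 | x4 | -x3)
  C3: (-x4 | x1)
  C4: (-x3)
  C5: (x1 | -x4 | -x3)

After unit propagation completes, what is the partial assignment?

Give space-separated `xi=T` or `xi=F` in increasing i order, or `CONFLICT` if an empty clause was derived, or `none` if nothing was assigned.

Answer: x1=T x3=F x4=T

Derivation:
unit clause [4] forces x4=T; simplify:
  drop -4 from [-4, 1] -> [1]
  drop -4 from [1, -4, -3] -> [1, -3]
  satisfied 2 clause(s); 3 remain; assigned so far: [4]
unit clause [1] forces x1=T; simplify:
  satisfied 2 clause(s); 1 remain; assigned so far: [1, 4]
unit clause [-3] forces x3=F; simplify:
  satisfied 1 clause(s); 0 remain; assigned so far: [1, 3, 4]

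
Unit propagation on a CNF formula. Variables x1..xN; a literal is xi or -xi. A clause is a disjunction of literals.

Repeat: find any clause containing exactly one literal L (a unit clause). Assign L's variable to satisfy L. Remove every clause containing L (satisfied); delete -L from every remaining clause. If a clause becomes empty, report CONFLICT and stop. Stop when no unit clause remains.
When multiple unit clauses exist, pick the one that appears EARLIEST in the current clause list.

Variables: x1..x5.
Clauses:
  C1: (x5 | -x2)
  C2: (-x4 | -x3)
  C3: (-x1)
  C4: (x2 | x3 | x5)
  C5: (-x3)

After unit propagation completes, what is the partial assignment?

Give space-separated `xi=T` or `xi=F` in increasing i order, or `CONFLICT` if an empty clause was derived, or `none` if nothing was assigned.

Answer: x1=F x3=F

Derivation:
unit clause [-1] forces x1=F; simplify:
  satisfied 1 clause(s); 4 remain; assigned so far: [1]
unit clause [-3] forces x3=F; simplify:
  drop 3 from [2, 3, 5] -> [2, 5]
  satisfied 2 clause(s); 2 remain; assigned so far: [1, 3]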